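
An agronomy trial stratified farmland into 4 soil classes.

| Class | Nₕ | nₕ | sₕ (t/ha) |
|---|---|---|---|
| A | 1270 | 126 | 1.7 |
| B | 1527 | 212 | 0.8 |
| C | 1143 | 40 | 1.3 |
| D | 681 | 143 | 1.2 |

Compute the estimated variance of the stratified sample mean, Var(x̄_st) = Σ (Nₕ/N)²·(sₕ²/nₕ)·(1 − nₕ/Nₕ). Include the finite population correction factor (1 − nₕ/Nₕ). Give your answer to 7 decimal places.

0.0045117

N = 4621. Term for each stratum: Wₕ²sₕ²/nₕ·(1−nₕ/Nₕ).
Var(x̄_st) = 0.0015605767 + 0.0002838814 + 0.0024944599 + 0.0001727762 = 0.0045116941 → 0.0045117.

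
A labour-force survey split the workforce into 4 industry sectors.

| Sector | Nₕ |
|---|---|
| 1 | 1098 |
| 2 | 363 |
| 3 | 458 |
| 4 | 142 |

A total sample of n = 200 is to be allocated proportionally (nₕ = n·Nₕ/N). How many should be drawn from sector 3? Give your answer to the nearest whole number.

44

N = 1098 + 363 + 458 + 142 = 2061.
n_3 = 200·458/2061 = 44.444... → 44.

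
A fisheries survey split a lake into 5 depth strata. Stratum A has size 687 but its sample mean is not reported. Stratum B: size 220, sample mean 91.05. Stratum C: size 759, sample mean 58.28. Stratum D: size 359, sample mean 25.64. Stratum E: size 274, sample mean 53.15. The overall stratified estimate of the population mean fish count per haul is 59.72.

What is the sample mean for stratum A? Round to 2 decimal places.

Σ Nₕx̄ₕ = N·μ, so 687·x̄_A = 2299·59.72 − (220·91.05 + 759·58.28 + 359·25.64 + 274·53.15).
= 137296.28 − 88033.38 = 49262.9.
x̄_A = 49262.9 / 687 = 71.7073... → 71.71.

71.71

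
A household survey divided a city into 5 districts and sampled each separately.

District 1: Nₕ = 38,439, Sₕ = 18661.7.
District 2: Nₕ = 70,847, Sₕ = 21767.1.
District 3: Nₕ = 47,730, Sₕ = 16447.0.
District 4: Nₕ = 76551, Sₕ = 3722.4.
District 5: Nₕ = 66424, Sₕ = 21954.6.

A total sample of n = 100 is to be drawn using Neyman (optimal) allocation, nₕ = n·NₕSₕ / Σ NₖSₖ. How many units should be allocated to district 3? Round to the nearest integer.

1: NₕSₕ = 38439·18661.7 = 717337086.3
2: NₕSₕ = 70847·21767.1 = 1542133733.7
3: NₕSₕ = 47730·16447.0 = 785015310
4: NₕSₕ = 76551·3722.4 = 284953442.4
5: NₕSₕ = 66424·21954.6 = 1458312350.4
Σ NₕSₕ = 4787751922.8.
n_3 = 100·785015310/4787751922.8 = 16.396... → 16.

16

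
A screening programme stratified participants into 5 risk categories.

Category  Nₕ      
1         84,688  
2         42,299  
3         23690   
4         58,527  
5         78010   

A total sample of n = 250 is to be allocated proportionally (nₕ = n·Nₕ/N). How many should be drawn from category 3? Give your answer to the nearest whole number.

N = 84688 + 42299 + 23690 + 58527 + 78010 = 287214.
n_3 = 250·23690/287214 = 20.621... → 21.

21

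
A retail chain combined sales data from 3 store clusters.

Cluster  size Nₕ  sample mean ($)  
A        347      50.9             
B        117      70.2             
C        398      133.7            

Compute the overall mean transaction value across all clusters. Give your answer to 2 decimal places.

N = 862; weights Wₕ = Nₕ/N = (0.4026, 0.1357, 0.4617).
x̄_st = Σ Wₕ·x̄ₕ = 0.4026·50.9 + 0.1357·70.2 + 0.4617·133.7 ≈ 91.7498...
→ 91.75.

91.75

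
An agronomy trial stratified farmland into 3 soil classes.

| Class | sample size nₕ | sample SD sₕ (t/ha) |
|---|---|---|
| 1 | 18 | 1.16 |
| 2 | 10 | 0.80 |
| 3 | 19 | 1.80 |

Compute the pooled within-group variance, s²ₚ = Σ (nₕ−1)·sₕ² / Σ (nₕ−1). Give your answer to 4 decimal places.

Degrees of freedom: 17 + 9 + 18 = 44.
Σ(nₕ−1)sₕ² = 17·1.3456 + 9·0.64 + 18·3.24 = 86.9552.
s²ₚ = 86.9552 / 44 = 1.976255... → 1.9763.

1.9763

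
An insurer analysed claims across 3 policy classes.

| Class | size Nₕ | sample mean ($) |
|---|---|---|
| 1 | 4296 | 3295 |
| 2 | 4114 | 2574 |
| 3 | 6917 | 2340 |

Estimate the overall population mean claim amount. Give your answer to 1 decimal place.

2670.5

N = 15327; weights Wₕ = Nₕ/N = (0.2803, 0.2684, 0.4513).
x̄_st = Σ Wₕ·x̄ₕ = 0.2803·3295 + 0.2684·2574 + 0.4513·2340 ≈ 2670.486...
→ 2670.5.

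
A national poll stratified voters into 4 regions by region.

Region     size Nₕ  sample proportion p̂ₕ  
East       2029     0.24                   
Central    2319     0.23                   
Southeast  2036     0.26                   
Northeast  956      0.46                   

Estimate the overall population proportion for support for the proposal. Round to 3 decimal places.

Wₕ = Nₕ/N with N = 7340: 0.2764, 0.3159, 0.2774, 0.1302.
p̂_st = 0.2764·0.24 + 0.3159·0.23 + 0.2774·0.26 + 0.1302·0.46 ≈ 0.27104... → 0.271.

0.271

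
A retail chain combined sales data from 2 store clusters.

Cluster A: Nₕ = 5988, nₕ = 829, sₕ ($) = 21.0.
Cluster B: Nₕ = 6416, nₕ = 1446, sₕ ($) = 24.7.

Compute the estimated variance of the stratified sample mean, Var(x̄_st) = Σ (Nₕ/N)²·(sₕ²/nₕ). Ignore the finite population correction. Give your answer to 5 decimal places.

N = 12404; Wₕ = Nₕ/N.
cluster A: (5988/12404)²·21.0²/829 = 0.12397215
cluster B: (6416/12404)²·24.7²/1446 = 0.11288359
Sum = 0.23685574 → 0.23686.

0.23686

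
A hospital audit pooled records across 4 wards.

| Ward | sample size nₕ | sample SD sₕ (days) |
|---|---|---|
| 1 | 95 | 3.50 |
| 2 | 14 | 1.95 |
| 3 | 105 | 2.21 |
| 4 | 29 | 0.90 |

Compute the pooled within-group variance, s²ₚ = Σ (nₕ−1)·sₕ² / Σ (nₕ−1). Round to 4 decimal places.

7.2450

Degrees of freedom: 94 + 13 + 104 + 28 = 239.
Σ(nₕ−1)sₕ² = 94·12.25 + 13·3.8025 + 104·4.8841 + 28·0.81 = 1731.5589.
s²ₚ = 1731.5589 / 239 = 7.245016... → 7.2450.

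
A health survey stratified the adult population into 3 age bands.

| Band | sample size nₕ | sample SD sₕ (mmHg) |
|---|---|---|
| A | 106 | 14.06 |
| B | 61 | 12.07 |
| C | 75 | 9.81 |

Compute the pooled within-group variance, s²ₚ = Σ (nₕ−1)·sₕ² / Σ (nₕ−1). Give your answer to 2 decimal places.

Degrees of freedom: 105 + 60 + 74 = 239.
Σ(nₕ−1)sₕ² = 105·197.6836 + 60·145.6849 + 74·96.2361 = 36619.3434.
s²ₚ = 36619.3434 / 239 = 153.2190... → 153.22.

153.22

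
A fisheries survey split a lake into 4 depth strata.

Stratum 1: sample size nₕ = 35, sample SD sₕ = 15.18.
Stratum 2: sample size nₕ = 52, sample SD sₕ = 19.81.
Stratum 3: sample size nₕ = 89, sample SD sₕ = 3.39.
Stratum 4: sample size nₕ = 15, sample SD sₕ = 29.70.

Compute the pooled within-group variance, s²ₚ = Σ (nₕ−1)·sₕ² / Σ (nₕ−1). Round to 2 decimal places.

220.37

1: (35−1)·15.18² = 34·230.4324 = 7834.7016
2: (52−1)·19.81² = 51·392.4361 = 20014.2411
3: (89−1)·3.39² = 88·11.4921 = 1011.3048
4: (15−1)·29.70² = 14·882.09 = 12349.26
Numerator = 41209.5075; denominator = Σ(nₕ−1) = 187.
s²ₚ = 41209.5075/187 = 220.3717... → 220.37.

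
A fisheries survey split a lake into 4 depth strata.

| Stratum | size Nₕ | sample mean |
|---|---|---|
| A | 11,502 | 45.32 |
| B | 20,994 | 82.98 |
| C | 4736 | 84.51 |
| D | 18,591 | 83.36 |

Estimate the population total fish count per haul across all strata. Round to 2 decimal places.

Population total = Σ Nₕ·x̄ₕ (each stratum's size times its mean).
11502·45.32 + 20994·82.98 + 4736·84.51 + 18591·83.36 = 521270.64 + 1742082.12 + 400239.36 + 1549745.76 = 4213337.88.

4213337.88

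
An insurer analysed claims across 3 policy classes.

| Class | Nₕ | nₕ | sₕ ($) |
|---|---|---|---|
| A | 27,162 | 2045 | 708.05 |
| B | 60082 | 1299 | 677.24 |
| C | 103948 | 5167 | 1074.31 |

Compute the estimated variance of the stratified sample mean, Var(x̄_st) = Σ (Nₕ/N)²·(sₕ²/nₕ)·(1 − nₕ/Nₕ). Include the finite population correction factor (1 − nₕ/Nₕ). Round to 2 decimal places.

101.43

N = 191192. Term for each stratum: Wₕ²sₕ²/nₕ·(1−nₕ/Nₕ).
Var(x̄_st) = 4.57535 + 34.11401 + 62.74381 = 101.43317 → 101.43.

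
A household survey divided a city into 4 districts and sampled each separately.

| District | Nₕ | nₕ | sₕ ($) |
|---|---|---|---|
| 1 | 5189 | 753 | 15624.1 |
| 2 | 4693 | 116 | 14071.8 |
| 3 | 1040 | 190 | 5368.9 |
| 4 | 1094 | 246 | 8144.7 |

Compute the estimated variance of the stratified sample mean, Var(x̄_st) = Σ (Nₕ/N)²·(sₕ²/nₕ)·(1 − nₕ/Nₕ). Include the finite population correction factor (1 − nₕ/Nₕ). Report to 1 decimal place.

N = 12016; Wₕ = Nₕ/N.
district 1: (5189/12016)²·15624.1²/753·(1 − 753/5189) = 51683.3210
district 2: (4693/12016)²·14071.8²/116·(1 − 116/4693) = 253952.7651
district 3: (1040/12016)²·5368.9²/190·(1 − 190/1040) = 928.8583
district 4: (1094/12016)²·8144.7²/246·(1 − 246/1094) = 1732.6403
Sum = 308297.5848 → 308297.6.

308297.6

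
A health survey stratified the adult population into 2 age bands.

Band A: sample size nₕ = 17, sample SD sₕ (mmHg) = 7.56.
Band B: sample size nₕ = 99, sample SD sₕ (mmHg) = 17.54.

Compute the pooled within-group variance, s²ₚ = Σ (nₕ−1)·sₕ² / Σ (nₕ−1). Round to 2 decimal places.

Degrees of freedom: 16 + 98 = 114.
Σ(nₕ−1)sₕ² = 16·57.1536 + 98·307.6516 = 31064.3144.
s²ₚ = 31064.3144 / 114 = 272.4940... → 272.49.

272.49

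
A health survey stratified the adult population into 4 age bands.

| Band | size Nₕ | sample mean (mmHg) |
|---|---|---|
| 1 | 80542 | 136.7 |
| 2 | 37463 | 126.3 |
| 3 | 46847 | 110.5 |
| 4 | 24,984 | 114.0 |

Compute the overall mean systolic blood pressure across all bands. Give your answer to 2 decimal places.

125.19

N = 80542 + 37463 + 46847 + 24984 = 189836.
Weight each subgroup mean by Nₕ/N and sum.
Σ Nₕx̄ₕ = 80542·136.7 + 37463·126.3 + 46847·110.5 + 24984·114.0 = 11010091.4 + 4731576.9 + 5176593.5 + 2848176 = 23766437.8.
Divide by N: 23766437.8 / 189836 = 125.1946... → 125.19.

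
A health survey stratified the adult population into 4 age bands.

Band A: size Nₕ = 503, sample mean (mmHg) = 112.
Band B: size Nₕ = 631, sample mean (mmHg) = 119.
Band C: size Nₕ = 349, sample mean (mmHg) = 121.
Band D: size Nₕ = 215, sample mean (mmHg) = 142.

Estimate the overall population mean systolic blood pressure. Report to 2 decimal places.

120.25

x̄_st = (Σ Nₕx̄ₕ) / (Σ Nₕ) = (503·112 + 631·119 + 349·121 + 215·142) / 1698
= 204184 / 1698 = 120.2497... → 120.25.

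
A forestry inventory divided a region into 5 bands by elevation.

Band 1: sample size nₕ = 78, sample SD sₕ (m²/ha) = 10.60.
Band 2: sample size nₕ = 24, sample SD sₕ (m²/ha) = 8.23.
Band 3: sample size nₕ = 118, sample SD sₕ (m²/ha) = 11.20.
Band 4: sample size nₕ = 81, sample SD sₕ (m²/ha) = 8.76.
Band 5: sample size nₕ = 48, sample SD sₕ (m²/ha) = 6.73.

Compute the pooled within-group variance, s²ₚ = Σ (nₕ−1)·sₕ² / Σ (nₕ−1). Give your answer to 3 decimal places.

96.377

Degrees of freedom: 77 + 23 + 117 + 80 + 47 = 344.
Σ(nₕ−1)sₕ² = 77·112.36 + 23·67.7329 + 117·125.44 + 80·76.7376 + 47·45.2929 = 33153.831.
s²ₚ = 33153.831 / 344 = 96.37742... → 96.377.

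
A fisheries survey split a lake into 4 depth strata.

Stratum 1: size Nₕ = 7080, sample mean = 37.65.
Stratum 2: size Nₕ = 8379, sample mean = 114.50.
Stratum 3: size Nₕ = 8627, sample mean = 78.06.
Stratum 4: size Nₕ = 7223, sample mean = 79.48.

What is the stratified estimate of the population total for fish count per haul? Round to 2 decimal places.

1: 7080·37.65 = 266562
2: 8379·114.50 = 959395.5
3: 8627·78.06 = 673423.62
4: 7223·79.48 = 574084.04
τ̂ = Σ Nₕx̄ₕ = 2473465.16.

2473465.16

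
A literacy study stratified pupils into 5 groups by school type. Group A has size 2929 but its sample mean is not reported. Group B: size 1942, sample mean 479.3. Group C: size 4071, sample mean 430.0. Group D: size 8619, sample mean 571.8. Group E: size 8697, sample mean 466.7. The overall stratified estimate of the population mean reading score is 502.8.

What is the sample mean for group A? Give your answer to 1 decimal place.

523.7

N = 2929 + 1942 + 4071 + 8619 + 8697 = 26258.
Overall total = μ·N = 502.8·26258 = 13202522.4.
Subtract the known strata: 1942·479.3 + 4071·430.0 + 8619·571.8 + 8697·466.7 = 11668564.7.
Remaining total for group A: 13202522.4 − 11668564.7 = 1533957.7.
Divide by its size: 1533957.7 / 2929 = 523.714... → 523.7.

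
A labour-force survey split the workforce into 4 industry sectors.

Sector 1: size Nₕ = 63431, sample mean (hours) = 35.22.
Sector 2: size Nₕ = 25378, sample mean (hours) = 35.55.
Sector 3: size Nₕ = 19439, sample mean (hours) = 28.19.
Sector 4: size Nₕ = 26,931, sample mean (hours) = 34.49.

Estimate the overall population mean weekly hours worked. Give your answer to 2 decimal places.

N = 135179; weights Wₕ = Nₕ/N = (0.4692, 0.1877, 0.1438, 0.1992).
x̄_st = Σ Wₕ·x̄ₕ = 0.4692·35.22 + 0.1877·35.55 + 0.1438·28.19 + 0.1992·34.49 ≈ 34.1256...
→ 34.13.

34.13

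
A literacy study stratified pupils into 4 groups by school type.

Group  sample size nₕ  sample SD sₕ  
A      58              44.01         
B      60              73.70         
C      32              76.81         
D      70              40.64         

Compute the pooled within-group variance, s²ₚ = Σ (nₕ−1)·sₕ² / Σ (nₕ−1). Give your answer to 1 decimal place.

Degrees of freedom: 57 + 59 + 31 + 69 = 216.
Σ(nₕ−1)sₕ² = 57·1936.8801 + 59·5431.69 + 31·5899.7761 + 69·1651.6096 = 727725.9972.
s²ₚ = 727725.9972 / 216 = 3369.102... → 3369.1.

3369.1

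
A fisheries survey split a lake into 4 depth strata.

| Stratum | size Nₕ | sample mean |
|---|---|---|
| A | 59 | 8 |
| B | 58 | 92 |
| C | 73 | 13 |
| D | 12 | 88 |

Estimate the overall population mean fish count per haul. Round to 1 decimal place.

x̄_st = (Σ Nₕx̄ₕ) / (Σ Nₕ) = (59·8 + 58·92 + 73·13 + 12·88) / 202
= 7813 / 202 = 38.678... → 38.7.

38.7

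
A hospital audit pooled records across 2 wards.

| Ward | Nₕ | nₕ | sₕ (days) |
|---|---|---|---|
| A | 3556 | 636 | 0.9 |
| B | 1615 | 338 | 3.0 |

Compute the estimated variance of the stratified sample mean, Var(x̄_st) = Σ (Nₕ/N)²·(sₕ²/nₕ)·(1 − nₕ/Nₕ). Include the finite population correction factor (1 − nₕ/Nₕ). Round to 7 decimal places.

N = 5171; Wₕ = Nₕ/N.
ward A: (3556/5171)²·0.9²/636·(1 − 636/3556) = 0.0004945651
ward B: (1615/5171)²·3.0²/338·(1 − 338/1615) = 0.0020537149
Sum = 0.0025482800 → 0.0025483.

0.0025483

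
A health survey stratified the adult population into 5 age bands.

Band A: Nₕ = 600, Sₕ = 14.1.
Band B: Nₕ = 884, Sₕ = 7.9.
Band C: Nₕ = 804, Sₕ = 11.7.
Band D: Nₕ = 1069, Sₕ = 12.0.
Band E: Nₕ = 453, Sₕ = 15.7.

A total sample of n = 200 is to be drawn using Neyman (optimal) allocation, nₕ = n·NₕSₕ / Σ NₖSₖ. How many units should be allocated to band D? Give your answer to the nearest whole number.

57

Σ NₕSₕ = 600·14.1 + 884·7.9 + 804·11.7 + 1069·12.0 + 453·15.7 = 44790.5.
Share for D: 12828/44790.5 = 0.28640.
n_D = 200 × 0.28640 = 57.280... → 57.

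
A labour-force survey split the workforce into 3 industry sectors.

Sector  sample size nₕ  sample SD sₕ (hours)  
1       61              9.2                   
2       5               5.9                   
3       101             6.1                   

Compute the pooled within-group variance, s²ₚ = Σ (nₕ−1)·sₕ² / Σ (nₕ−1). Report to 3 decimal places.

54.504

1: (61−1)·9.2² = 60·84.64 = 5078.4
2: (5−1)·5.9² = 4·34.81 = 139.24
3: (101−1)·6.1² = 100·37.21 = 3721
Numerator = 8938.64; denominator = Σ(nₕ−1) = 164.
s²ₚ = 8938.64/164 = 54.50390... → 54.504.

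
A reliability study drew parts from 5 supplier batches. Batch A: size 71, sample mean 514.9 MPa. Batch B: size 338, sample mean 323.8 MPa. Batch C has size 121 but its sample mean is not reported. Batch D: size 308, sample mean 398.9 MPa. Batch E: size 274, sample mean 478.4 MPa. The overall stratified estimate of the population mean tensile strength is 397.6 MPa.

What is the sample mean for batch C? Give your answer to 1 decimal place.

N = 71 + 338 + 121 + 308 + 274 = 1112.
Overall total = μ·N = 397.6·1112 = 442131.2.
Subtract the known strata: 71·514.9 + 338·323.8 + 308·398.9 + 274·478.4 = 399945.1.
Remaining total for batch C: 442131.2 − 399945.1 = 42186.1.
Divide by its size: 42186.1 / 121 = 348.645... → 348.6.

348.6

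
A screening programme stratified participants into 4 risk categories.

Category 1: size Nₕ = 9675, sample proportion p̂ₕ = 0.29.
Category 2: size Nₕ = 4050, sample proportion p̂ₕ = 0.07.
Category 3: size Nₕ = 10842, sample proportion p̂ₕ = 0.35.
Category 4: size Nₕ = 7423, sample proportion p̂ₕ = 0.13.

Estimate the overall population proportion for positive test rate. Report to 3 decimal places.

Wₕ = Nₕ/N with N = 31990: 0.3024, 0.1266, 0.3389, 0.2320.
p̂_st = 0.3024·0.29 + 0.1266·0.07 + 0.3389·0.35 + 0.2320·0.13 ≈ 0.24536... → 0.245.

0.245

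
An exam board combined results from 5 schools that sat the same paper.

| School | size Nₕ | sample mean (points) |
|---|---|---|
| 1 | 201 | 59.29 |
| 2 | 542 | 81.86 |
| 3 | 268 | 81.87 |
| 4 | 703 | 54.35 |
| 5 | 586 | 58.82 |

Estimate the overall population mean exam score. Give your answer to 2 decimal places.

65.61

x̄_st = (Σ Nₕx̄ₕ) / (Σ Nₕ) = (201·59.29 + 542·81.86 + 268·81.87 + 703·54.35 + 586·58.82) / 2300
= 150903.14 / 2300 = 65.6101... → 65.61.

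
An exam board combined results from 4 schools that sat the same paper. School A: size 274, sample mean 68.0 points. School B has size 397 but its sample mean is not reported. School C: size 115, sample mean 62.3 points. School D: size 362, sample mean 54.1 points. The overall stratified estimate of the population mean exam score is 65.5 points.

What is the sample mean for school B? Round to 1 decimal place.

N = 274 + 397 + 115 + 362 = 1148.
Overall total = μ·N = 65.5·1148 = 75194.
Subtract the known strata: 274·68.0 + 115·62.3 + 362·54.1 = 45380.7.
Remaining total for school B: 75194 − 45380.7 = 29813.3.
Divide by its size: 29813.3 / 397 = 75.096... → 75.1.

75.1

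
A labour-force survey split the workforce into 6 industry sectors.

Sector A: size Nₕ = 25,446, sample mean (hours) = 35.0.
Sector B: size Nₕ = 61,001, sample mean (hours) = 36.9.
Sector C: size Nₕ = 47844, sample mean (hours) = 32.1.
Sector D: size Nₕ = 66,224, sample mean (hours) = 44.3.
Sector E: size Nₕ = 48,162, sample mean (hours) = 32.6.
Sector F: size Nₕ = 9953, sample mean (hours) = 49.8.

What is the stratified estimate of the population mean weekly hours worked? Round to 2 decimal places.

N = 25446 + 61001 + 47844 + 66224 + 48162 + 9953 = 258630.
Overall mean = Σ (Nₕ/N)·x̄ₕ — weight by population share, not a simple average.
Σ Nₕx̄ₕ = 25446·35.0 + 61001·36.9 + 47844·32.1 + 66224·44.3 + 48162·32.6 + 9953·49.8 = 890610 + 2250936.9 + 1535792.4 + 2933723.2 + 1570081.2 + 495659.4 = 9676803.1.
Divide by N: 9676803.1 / 258630 = 37.4156... → 37.42.

37.42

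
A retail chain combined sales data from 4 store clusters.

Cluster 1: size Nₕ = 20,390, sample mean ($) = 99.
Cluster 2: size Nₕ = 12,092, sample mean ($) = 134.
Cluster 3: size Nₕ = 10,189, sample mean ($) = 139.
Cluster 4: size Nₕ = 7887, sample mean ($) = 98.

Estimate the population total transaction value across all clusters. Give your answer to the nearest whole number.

Population total = Σ Nₕ·x̄ₕ (each stratum's size times its mean).
20390·99 + 12092·134 + 10189·139 + 7887·98 = 2018610 + 1620328 + 1416271 + 772926 = 5828135.

5828135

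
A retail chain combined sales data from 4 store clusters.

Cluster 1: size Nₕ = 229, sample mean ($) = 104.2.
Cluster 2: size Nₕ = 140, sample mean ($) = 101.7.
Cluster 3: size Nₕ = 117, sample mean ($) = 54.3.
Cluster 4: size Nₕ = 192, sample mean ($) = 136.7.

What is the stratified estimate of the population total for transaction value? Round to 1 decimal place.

1: 229·104.2 = 23861.8
2: 140·101.7 = 14238
3: 117·54.3 = 6353.1
4: 192·136.7 = 26246.4
τ̂ = Σ Nₕx̄ₕ = 70699.3.

70699.3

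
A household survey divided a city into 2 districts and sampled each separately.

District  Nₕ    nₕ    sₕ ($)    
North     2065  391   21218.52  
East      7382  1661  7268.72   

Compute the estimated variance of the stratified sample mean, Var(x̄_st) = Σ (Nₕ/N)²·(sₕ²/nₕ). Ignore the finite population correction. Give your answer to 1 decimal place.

N = 9447; Wₕ = Nₕ/N.
district North: (2065/9447)²·21218.52²/391 = 55018.1142
district East: (7382/9447)²·7268.72²/1661 = 19422.5612
Sum = 74440.6754 → 74440.7.

74440.7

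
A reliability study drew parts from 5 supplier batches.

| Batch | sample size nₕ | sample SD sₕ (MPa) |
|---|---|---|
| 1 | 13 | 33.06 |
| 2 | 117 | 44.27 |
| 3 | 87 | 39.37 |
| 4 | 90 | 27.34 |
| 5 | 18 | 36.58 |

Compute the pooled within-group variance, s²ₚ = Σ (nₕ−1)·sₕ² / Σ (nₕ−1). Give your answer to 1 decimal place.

1: (13−1)·33.06² = 12·1092.9636 = 13115.5632
2: (117−1)·44.27² = 116·1959.8329 = 227340.6164
3: (87−1)·39.37² = 86·1549.9969 = 133299.7334
4: (90−1)·27.34² = 89·747.4756 = 66525.3284
5: (18−1)·36.58² = 17·1338.0964 = 22747.6388
Numerator = 463028.8802; denominator = Σ(nₕ−1) = 320.
s²ₚ = 463028.8802/320 = 1446.965... → 1447.0.

1447.0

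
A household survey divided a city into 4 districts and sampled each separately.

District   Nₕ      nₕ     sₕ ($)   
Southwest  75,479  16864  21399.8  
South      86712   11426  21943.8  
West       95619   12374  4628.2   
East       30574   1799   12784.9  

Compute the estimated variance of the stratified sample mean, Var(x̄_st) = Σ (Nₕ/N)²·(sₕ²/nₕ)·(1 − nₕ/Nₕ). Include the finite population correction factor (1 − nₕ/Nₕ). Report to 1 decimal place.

N = 288384; Wₕ = Nₕ/N.
district Southwest: (75479/288384)²·21399.8²/16864·(1 − 16864/75479) = 1444.6127
district South: (86712/288384)²·21943.8²/11426·(1 − 11426/86712) = 3308.1147
district West: (95619/288384)²·4628.2²/12374·(1 − 12374/95619) = 165.6816
district East: (30574/288384)²·12784.9²/1799·(1 − 1799/30574) = 961.1447
Sum = 5879.5536 → 5879.6.

5879.6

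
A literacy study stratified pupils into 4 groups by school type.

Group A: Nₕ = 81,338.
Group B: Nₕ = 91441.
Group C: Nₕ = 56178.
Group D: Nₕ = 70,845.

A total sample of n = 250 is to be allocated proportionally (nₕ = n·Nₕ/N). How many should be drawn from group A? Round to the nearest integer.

68

N = 81338 + 91441 + 56178 + 70845 = 299802.
n_A = 250·81338/299802 = 67.826... → 68.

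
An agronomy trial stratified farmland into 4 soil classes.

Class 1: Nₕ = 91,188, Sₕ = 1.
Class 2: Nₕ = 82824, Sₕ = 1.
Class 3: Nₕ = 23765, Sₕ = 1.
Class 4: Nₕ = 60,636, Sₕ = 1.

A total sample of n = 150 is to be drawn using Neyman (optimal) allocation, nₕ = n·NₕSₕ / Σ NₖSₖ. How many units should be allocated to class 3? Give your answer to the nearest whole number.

Σ NₕSₕ = 91188·1 + 82824·1 + 23765·1 + 60636·1 = 258413.
Share for 3: 23765/258413 = 0.09197.
n_3 = 150 × 0.09197 = 13.795... → 14.

14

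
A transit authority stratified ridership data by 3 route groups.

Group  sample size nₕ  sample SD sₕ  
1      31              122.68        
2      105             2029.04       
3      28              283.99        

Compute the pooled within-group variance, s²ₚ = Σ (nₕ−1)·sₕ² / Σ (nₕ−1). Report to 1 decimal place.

2675760.3

1: (31−1)·122.68² = 30·15050.3824 = 451511.472
2: (105−1)·2029.04² = 104·4117003.3216 = 428168345.4464
3: (28−1)·283.99² = 27·80650.3201 = 2177558.6427
Numerator = 430797415.5611; denominator = Σ(nₕ−1) = 161.
s²ₚ = 430797415.5611/161 = 2675760.345... → 2675760.3.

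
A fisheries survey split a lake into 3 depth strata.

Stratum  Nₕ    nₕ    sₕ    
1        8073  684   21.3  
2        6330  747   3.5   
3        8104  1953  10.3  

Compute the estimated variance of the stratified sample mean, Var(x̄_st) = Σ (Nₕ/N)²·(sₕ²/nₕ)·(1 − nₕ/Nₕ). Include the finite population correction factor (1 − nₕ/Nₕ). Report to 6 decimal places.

0.084596

N = 22507; Wₕ = Nₕ/N.
stratum 1: (8073/22507)²·21.3²/684·(1 − 684/8073) = 0.078106738
stratum 2: (6330/22507)²·3.5²/747·(1 − 747/6330) = 0.001144067
stratum 3: (8104/22507)²·10.3²/1953·(1 − 1953/8104) = 0.005345424
Sum = 0.084596230 → 0.084596.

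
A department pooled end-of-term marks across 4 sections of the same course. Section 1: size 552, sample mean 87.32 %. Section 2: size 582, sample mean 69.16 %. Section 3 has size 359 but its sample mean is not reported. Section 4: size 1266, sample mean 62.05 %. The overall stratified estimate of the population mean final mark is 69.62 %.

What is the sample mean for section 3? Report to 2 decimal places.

69.85

N = 552 + 582 + 359 + 1266 = 2759.
Overall total = μ·N = 69.62·2759 = 192081.58.
Subtract the known strata: 552·87.32 + 582·69.16 + 1266·62.05 = 167007.06.
Remaining total for section 3: 192081.58 − 167007.06 = 25074.52.
Divide by its size: 25074.52 / 359 = 69.8455... → 69.85.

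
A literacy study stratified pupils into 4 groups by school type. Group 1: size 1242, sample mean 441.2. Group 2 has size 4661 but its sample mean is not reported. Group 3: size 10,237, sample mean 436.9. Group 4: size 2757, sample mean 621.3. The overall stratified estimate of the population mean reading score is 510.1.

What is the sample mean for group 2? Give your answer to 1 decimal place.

623.5

Σ Nₕx̄ₕ = N·μ, so 4661·x̄_2 = 18897·510.1 − (1242·441.2 + 10237·436.9 + 2757·621.3).
= 9639359.7 − 6733439.8 = 2905919.9.
x̄_2 = 2905919.9 / 4661 = 623.454... → 623.5.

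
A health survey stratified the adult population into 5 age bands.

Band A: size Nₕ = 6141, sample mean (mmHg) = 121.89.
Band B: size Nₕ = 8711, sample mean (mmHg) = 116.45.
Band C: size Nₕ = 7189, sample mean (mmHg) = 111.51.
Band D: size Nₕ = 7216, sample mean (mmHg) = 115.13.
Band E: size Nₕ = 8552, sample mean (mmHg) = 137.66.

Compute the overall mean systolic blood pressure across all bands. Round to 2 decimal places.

120.94

x̄_st = (Σ Nₕx̄ₕ) / (Σ Nₕ) = (6141·121.89 + 8711·116.45 + 7189·111.51 + 7216·115.13 + 8552·137.66) / 37809
= 4572614.23 / 37809 = 120.9398... → 120.94.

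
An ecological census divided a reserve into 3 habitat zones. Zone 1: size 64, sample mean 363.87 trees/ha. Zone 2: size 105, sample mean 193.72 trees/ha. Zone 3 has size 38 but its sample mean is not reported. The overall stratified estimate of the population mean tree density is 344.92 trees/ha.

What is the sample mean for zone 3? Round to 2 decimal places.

N = 64 + 105 + 38 = 207.
Overall total = μ·N = 344.92·207 = 71398.44.
Subtract the known strata: 64·363.87 + 105·193.72 = 43628.28.
Remaining total for zone 3: 71398.44 − 43628.28 = 27770.16.
Divide by its size: 27770.16 / 38 = 730.7937... → 730.79.

730.79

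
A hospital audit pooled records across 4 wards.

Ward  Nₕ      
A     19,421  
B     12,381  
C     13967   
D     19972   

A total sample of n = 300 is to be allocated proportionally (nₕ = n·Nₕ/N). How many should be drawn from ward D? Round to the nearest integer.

N = 19421 + 12381 + 13967 + 19972 = 65741.
n_D = 300·19972/65741 = 91.139... → 91.

91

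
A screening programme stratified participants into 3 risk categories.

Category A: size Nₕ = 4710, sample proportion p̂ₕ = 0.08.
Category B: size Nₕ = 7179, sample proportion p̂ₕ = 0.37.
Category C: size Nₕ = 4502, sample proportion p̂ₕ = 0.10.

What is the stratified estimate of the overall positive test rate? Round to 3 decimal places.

Wₕ = Nₕ/N with N = 16391: 0.2874, 0.4380, 0.2747.
p̂_st = 0.2874·0.08 + 0.4380·0.37 + 0.2747·0.10 ≈ 0.21251... → 0.213.

0.213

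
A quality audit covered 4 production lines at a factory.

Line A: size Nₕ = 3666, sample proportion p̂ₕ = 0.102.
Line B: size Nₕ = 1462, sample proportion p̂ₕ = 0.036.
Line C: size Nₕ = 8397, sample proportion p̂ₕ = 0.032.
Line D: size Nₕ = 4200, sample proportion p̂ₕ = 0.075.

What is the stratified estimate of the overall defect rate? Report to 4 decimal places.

Wₕ = Nₕ/N with N = 17725: 0.2068, 0.0825, 0.4737, 0.2370.
p̂_st = 0.2068·0.102 + 0.0825·0.036 + 0.4737·0.032 + 0.2370·0.075 ≈ 0.056997... → 0.0570.

0.0570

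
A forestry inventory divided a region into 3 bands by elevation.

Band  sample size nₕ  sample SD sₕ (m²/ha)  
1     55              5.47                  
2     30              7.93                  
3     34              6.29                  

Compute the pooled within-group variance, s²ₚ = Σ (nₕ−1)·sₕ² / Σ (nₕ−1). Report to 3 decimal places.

40.905

Degrees of freedom: 54 + 29 + 33 = 116.
Σ(nₕ−1)sₕ² = 54·29.9209 + 29·62.8849 + 33·39.5641 = 4745.006.
s²ₚ = 4745.006 / 116 = 40.90522... → 40.905.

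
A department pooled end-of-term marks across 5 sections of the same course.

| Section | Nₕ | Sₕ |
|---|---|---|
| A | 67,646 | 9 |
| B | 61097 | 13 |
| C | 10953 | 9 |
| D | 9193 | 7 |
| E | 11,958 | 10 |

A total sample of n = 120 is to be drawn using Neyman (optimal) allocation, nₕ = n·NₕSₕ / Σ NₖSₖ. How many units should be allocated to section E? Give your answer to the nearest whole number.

9

A: NₕSₕ = 67646·9 = 608814
B: NₕSₕ = 61097·13 = 794261
C: NₕSₕ = 10953·9 = 98577
D: NₕSₕ = 9193·7 = 64351
E: NₕSₕ = 11958·10 = 119580
Σ NₕSₕ = 1685583.
n_E = 120·119580/1685583 = 8.513... → 9.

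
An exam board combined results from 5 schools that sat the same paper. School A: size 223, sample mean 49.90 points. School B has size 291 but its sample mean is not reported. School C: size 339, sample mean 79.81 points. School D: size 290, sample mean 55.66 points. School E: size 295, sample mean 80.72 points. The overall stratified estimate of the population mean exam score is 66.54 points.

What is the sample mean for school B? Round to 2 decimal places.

60.30

N = 223 + 291 + 339 + 290 + 295 = 1438.
Overall total = μ·N = 66.54·1438 = 95684.52.
Subtract the known strata: 223·49.90 + 339·79.81 + 290·55.66 + 295·80.72 = 78137.09.
Remaining total for school B: 95684.52 − 78137.09 = 17547.43.
Divide by its size: 17547.43 / 291 = 60.3004... → 60.30.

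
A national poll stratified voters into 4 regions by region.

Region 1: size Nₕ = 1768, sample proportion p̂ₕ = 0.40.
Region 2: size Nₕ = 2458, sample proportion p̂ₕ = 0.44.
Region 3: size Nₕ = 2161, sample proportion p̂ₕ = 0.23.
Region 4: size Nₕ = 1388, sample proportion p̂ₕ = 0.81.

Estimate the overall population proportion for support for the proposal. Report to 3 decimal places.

N = 1768 + 2458 + 2161 + 1388 = 7775.
Overall proportion = Σ (Nₕ/N)·p̂ₕ.
Σ Nₕp̂ₕ = 707.2 + 1081.52 + 497.03 + 1124.28 = 3410.03.
3410.03 / 7775 = 0.43859... → 0.439.

0.439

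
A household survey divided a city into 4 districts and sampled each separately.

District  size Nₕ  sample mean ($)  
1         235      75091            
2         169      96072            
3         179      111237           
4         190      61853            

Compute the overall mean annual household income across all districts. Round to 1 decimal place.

84794.4

x̄_st = (Σ Nₕx̄ₕ) / (Σ Nₕ) = (235·75091 + 169·96072 + 179·111237 + 190·61853) / 773
= 65546046 / 773 = 84794.367... → 84794.4.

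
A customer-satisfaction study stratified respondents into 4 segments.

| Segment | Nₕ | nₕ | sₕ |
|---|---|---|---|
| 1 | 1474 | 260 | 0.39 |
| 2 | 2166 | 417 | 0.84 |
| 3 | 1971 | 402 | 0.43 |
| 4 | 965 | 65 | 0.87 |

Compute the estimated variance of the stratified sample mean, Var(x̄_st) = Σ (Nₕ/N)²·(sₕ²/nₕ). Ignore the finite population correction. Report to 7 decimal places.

N = 6576; Wₕ = Nₕ/N.
segment 1: (1474/6576)²·0.39²/260 = 0.0000293919
segment 2: (2166/6576)²·0.84²/417 = 0.0001835760
segment 3: (1971/6576)²·0.43²/402 = 0.0000413200
segment 4: (965/6576)²·0.87²/65 = 0.0002507588
Sum = 0.0005050466 → 0.0005050.

0.0005050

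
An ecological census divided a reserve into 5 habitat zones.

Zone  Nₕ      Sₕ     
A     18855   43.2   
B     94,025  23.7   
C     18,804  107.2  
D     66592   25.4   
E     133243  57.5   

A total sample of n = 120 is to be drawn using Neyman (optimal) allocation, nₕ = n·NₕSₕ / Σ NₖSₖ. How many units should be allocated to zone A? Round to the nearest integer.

7

Σ NₕSₕ = 18855·43.2 + 94025·23.7 + 18804·107.2 + 66592·25.4 + 133243·57.5 = 14411626.6.
Share for A: 814536/14411626.6 = 0.05652.
n_A = 120 × 0.05652 = 6.782... → 7.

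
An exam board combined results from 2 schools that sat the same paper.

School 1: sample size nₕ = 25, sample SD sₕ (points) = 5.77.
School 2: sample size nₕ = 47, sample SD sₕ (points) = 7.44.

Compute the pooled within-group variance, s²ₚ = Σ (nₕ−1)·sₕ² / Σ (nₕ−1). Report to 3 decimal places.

47.790

1: (25−1)·5.77² = 24·33.2929 = 799.0296
2: (47−1)·7.44² = 46·55.3536 = 2546.2656
Numerator = 3345.2952; denominator = Σ(nₕ−1) = 70.
s²ₚ = 3345.2952/70 = 47.78993... → 47.790.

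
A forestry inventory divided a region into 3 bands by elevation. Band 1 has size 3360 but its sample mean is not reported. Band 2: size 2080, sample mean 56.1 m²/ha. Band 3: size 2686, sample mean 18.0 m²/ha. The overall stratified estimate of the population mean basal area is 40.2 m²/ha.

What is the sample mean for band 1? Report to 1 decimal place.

Σ Nₕx̄ₕ = N·μ, so 3360·x̄_1 = 8126·40.2 − (2080·56.1 + 2686·18.0).
= 326665.2 − 165036 = 161629.2.
x̄_1 = 161629.2 / 3360 = 48.104... → 48.1.

48.1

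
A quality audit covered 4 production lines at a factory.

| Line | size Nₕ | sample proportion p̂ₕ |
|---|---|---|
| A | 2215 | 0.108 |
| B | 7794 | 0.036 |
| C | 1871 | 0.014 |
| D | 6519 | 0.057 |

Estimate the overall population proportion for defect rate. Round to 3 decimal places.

0.050

N = 2215 + 7794 + 1871 + 6519 = 18399.
Overall proportion = Σ (Nₕ/N)·p̂ₕ.
Σ Nₕp̂ₕ = 239.22 + 280.584 + 26.194 + 371.583 = 917.581.
917.581 / 18399 = 0.04987... → 0.050.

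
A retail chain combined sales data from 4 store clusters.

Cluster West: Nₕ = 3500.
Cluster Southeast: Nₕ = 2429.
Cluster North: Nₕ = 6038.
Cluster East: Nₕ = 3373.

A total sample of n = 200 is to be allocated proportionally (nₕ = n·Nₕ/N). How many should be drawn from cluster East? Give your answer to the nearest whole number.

44

N = 3500 + 2429 + 6038 + 3373 = 15340.
n_East = 200·3373/15340 = 43.977... → 44.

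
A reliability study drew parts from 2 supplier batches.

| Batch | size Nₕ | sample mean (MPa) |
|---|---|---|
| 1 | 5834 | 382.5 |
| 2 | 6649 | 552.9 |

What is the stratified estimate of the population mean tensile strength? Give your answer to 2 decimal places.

x̄_st = (Σ Nₕx̄ₕ) / (Σ Nₕ) = (5834·382.5 + 6649·552.9) / 12483
= 5907737.1 / 12483 = 473.2626... → 473.26.

473.26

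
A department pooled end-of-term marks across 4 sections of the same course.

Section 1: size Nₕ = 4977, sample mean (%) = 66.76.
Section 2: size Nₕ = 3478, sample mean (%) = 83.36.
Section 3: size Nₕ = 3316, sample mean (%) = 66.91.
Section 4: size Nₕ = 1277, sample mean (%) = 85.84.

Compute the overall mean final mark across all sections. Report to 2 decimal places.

73.09

x̄_st = (Σ Nₕx̄ₕ) / (Σ Nₕ) = (4977·66.76 + 3478·83.36 + 3316·66.91 + 1277·85.84) / 13048
= 953681.84 / 13048 = 73.0903... → 73.09.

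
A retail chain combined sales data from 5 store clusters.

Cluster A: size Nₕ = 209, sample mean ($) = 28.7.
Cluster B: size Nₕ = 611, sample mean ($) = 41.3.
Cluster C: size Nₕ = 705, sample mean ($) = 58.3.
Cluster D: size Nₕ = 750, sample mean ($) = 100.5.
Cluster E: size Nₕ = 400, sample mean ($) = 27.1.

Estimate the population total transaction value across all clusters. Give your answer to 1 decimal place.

158549.1

A: 209·28.7 = 5998.3
B: 611·41.3 = 25234.3
C: 705·58.3 = 41101.5
D: 750·100.5 = 75375
E: 400·27.1 = 10840
τ̂ = Σ Nₕx̄ₕ = 158549.1.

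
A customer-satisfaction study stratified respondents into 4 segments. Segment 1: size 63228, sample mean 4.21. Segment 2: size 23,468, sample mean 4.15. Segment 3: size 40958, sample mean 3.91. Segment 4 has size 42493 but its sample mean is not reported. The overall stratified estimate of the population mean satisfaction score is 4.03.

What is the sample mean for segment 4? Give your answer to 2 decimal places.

3.81

Σ Nₕx̄ₕ = N·μ, so 42493·x̄_4 = 170147·4.03 − (63228·4.21 + 23468·4.15 + 40958·3.91).
= 685692.41 − 523727.86 = 161964.55.
x̄_4 = 161964.55 / 42493 = 3.8116... → 3.81.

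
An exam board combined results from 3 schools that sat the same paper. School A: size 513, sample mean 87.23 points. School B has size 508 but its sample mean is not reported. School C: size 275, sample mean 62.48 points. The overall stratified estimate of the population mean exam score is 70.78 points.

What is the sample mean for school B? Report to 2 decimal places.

N = 513 + 508 + 275 = 1296.
Overall total = μ·N = 70.78·1296 = 91730.88.
Subtract the known strata: 513·87.23 + 275·62.48 = 61930.99.
Remaining total for school B: 91730.88 − 61930.99 = 29799.89.
Divide by its size: 29799.89 / 508 = 58.6612... → 58.66.

58.66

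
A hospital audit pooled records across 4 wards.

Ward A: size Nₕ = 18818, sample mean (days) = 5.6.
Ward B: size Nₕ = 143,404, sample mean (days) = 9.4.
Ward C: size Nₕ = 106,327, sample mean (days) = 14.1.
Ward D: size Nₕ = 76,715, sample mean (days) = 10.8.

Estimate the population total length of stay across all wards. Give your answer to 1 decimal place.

Estimate total by summing Nₕ·x̄ₕ over strata.
18818·5.6 + 143404·9.4 + 106327·14.1 + 76715·10.8 = 105380.8 + 1347997.6 + 1499210.7 + 828522 = 3781111.1.

3781111.1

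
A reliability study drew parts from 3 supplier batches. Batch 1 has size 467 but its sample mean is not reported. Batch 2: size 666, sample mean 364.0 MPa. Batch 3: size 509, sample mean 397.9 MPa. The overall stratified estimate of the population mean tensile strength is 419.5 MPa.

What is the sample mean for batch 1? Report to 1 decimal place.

N = 467 + 666 + 509 = 1642.
Overall total = μ·N = 419.5·1642 = 688819.
Subtract the known strata: 666·364.0 + 509·397.9 = 444955.1.
Remaining total for batch 1: 688819 − 444955.1 = 243863.9.
Divide by its size: 243863.9 / 467 = 522.193... → 522.2.

522.2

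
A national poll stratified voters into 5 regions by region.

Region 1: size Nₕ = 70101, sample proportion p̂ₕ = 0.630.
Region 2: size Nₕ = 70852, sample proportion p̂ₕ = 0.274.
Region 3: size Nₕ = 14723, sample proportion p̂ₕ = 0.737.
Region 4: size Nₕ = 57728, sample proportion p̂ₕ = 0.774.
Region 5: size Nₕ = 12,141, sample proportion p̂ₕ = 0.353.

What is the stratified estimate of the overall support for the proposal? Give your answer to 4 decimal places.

0.5471

N = 70101 + 70852 + 14723 + 57728 + 12141 = 225545.
Overall proportion = Σ (Nₕ/N)·p̂ₕ.
Σ Nₕp̂ₕ = 44163.63 + 19413.448 + 10850.851 + 44681.472 + 4285.773 = 123395.174.
123395.174 / 225545 = 0.547098... → 0.5471.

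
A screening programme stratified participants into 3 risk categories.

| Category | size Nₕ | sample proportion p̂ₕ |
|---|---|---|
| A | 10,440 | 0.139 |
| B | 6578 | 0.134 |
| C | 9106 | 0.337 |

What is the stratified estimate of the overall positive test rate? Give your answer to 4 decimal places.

N = 10440 + 6578 + 9106 = 26124.
Overall proportion = Σ (Nₕ/N)·p̂ₕ.
Σ Nₕp̂ₕ = 1451.16 + 881.452 + 3068.722 = 5401.334.
5401.334 / 26124 = 0.206758... → 0.2068.

0.2068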